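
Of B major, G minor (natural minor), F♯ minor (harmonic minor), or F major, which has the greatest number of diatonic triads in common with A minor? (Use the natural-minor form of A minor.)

F major

Triads of A minor (natural minor): Am (i), Bdim (ii°), C (III), Dm (iv), Em (v), F (VI), G (VII).
B major shares 0: none.
G minor (natural minor) shares 2: Dm, F.
F♯ minor (harmonic minor) shares 0: none.
F major shares 4: Am, C, Dm, F.
The most common triads (4) are shared with F major.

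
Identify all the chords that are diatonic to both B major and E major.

B, C#m, E, G#m

Triads in B major: B (I), C#m (ii), D#m (iii), E (IV), F# (V), G#m (vi), A#dim (vii°).
Triads in E major: E (I), F#m (ii), G#m (iii), A (IV), B (V), C#m (vi), D#dim (vii°).
Shared triads with their functions: B (I in B major, V in E major); C#m (ii in B major, vi in E major); E (IV in B major, I in E major); G#m (vi in B major, iii in E major).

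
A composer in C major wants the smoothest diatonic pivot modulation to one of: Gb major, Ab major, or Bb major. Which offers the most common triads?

Triads of C major: C major (I), D minor (ii), E minor (iii), F major (IV), G major (V), A minor (vi), B diminished (vii°).
Gb major shares 0: none.
Ab major shares 0: none.
Bb major shares 2: Dm, F.
The most common triads (2) are shared with Bb major.

Bb major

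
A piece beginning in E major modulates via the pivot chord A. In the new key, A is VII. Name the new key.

B minor

The numeral VII denotes a major triad on scale degree 7. With A on degree 7, the tonic of the new key is B.
Degree 7 carries a major triad in natural-minor keys, so the destination is B minor.
Check: the diatonic triads of B minor (natural minor) are Bm (i), C#dim (ii°), D (III), Em (iv), F#m (v), G (VI), A (VII) — A is indeed VII.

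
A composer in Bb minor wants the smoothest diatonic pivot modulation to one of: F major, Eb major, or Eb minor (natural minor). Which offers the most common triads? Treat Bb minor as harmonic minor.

Triads of Bb minor (harmonic minor): Bb minor (i), C diminished (ii°), Db augmented (III+), Eb minor (iv), F major (V), Gb major (VI), A diminished (vii°).
F major shares 1: F.
Eb major shares 0: none.
Eb minor (natural minor) shares 3: Bbm, Ebm, Gb.
The most common triads (3) are shared with Eb minor.

Eb minor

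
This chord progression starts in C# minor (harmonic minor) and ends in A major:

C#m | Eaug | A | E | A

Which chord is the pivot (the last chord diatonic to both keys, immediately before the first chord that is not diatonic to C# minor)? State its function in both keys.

A — VI in C# minor, I in A major

Chords diatonic to C# minor: C#m, D#dim, Eaug, F#m, G#, A, B#dim.
Reading the progression, the first chord not in that set is E, so the modulation leaves C# minor there.
The chord immediately before E is A, which is diatonic to both keys: VI in C# minor and I in A major.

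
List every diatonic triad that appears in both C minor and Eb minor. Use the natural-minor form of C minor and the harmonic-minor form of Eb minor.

Ddim, Bb

Triads in C minor (natural minor): C minor (i), D diminished (ii°), Eb major (III), F minor (iv), G minor (v), Ab major (VI), Bb major (VII).
Triads in Eb minor (harmonic minor): Eb minor (i), F diminished (ii°), Gb augmented (III+), Ab minor (iv), Bb major (V), Cb major (VI), D diminished (vii°).
Shared triads with their functions: D diminished (ii° in C minor, vii° in Eb minor); Bb major (VII in C minor, V in Eb minor).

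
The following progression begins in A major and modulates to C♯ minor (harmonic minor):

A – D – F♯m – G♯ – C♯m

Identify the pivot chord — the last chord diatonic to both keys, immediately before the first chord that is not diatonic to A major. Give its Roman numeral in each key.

Chords diatonic to A major: A, Bm, C♯m, D, E, F♯m, G♯dim.
Reading the progression, the first chord not in that set is G♯, so the modulation leaves A major there.
The chord immediately before G♯ is F♯m, which is diatonic to both keys: vi in A major and iv in C♯ minor.

F♯m — vi in A major, iv in C♯ minor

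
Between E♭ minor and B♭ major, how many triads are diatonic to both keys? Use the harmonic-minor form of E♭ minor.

1

Diatonic triads of E♭ minor (harmonic minor): E♭m (i), Fdim (ii°), G♭aug (III+), A♭m (iv), B♭ (V), C♭ (VI), Ddim (vii°).
Diatonic triads of B♭ major: B♭ (I), Cm (ii), Dm (iii), E♭ (IV), F (V), Gm (vi), Adim (vii°).
Matching root and quality in both lists: B♭.
That gives 1 common triad.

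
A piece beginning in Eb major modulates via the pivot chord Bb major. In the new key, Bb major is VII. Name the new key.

C minor

The numeral VII denotes a major triad on scale degree 7. With Bb on degree 7, the tonic of the new key is C.
Degree 7 carries a major triad in natural-minor keys, so the destination is C minor.
Check: the diatonic triads of C minor (natural minor) are Cm (i), Ddim (ii°), Eb (III), Fm (iv), Gm (v), Ab (VI), Bb (VII) — Bb major is indeed VII.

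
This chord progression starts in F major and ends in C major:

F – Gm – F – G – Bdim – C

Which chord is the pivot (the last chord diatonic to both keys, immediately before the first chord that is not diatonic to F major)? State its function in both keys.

F — I in F major, IV in C major

Chords diatonic to F major: F, Gm, Am, Bb, C, Dm, Edim.
Reading the progression, the first chord not in that set is G, so the modulation leaves F major there.
The chord immediately before G is F, which is diatonic to both keys: I in F major and IV in C major.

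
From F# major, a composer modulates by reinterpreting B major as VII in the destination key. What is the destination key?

The numeral VII denotes a major triad on scale degree 7. With B on degree 7, the tonic of the new key is C#.
Degree 7 carries a major triad in natural-minor keys, so the destination is C# minor.
Check: the diatonic triads of C# minor (natural minor) are C#m (i), D#dim (ii°), E (III), F#m (iv), G#m (v), A (VI), B (VII) — B major is indeed VII.

C# minor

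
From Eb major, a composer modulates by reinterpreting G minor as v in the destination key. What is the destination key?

The numeral v denotes a minor triad on scale degree 5. With G on degree 5, the tonic of the new key is C.
Degree 5 carries a minor triad in natural-minor keys, so the destination is C minor.
Check: the diatonic triads of C minor (natural minor) are Cm (i), Ddim (ii°), Eb (III), Fm (iv), Gm (v), Ab (VI), Bb (VII) — G minor is indeed v.

C minor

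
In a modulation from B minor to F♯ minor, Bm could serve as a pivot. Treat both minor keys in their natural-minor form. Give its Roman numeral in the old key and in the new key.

i in B minor; iv in F♯ minor

The scale of B minor (natural minor) is B C♯ D E F♯ G A; B is degree 1, and the triad built there (B-D-F♯) is minor, so it is i.
The scale of F♯ minor (natural minor) is F♯ G♯ A B C♯ D E; B is degree 4, and the triad built there (B-D-F♯) is minor, so it is iv.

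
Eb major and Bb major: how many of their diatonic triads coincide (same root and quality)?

Diatonic triads of Eb major: Eb (I), Fm (ii), Gm (iii), Ab (IV), Bb (V), Cm (vi), Ddim (vii°).
Diatonic triads of Bb major: Bb (I), Cm (ii), Dm (iii), Eb (IV), F (V), Gm (vi), Adim (vii°).
Matching root and quality in both lists: Eb, Gm, Bb, Cm.
That gives 4 common triads.

4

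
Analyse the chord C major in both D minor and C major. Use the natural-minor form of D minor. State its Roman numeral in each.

VII in D minor; I in C major

The scale of D minor (natural minor) is D E F G A Bb C; C is degree 7, and the triad built there (C-E-G) is major, so it is VII.
The scale of C major is C D E F G A B; C is degree 1, and the triad built there (C-E-G) is major, so it is I.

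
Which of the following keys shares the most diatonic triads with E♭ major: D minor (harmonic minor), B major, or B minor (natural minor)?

D minor

Triads of E♭ major: E♭ (I), Fm (ii), Gm (iii), A♭ (IV), B♭ (V), Cm (vi), Ddim (vii°).
D minor (harmonic minor) shares 2: Gm, B♭.
B major shares 0: none.
B minor (natural minor) shares 0: none.
The most common triads (2) are shared with D minor.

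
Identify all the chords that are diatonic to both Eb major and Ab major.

Triads in Eb major: Eb major (I), F minor (ii), G minor (iii), Ab major (IV), Bb major (V), C minor (vi), D diminished (vii°).
Triads in Ab major: Ab major (I), Bb minor (ii), C minor (iii), Db major (IV), Eb major (V), F minor (vi), G diminished (vii°).
Shared triads with their functions: Eb major (I in Eb major, V in Ab major); F minor (ii in Eb major, vi in Ab major); Ab major (IV in Eb major, I in Ab major); C minor (vi in Eb major, iii in Ab major).

Eb, Fm, Ab, Cm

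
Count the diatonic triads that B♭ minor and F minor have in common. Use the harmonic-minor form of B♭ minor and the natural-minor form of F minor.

1

Diatonic triads of B♭ minor (harmonic minor): B♭ minor (i), C diminished (ii°), D♭ augmented (III+), E♭ minor (iv), F major (V), G♭ major (VI), A diminished (vii°).
Diatonic triads of F minor (natural minor): F minor (i), G diminished (ii°), A♭ major (III), B♭ minor (iv), C minor (v), D♭ major (VI), E♭ major (VII).
Matching root and quality in both lists: B♭ minor.
That gives 1 common triad.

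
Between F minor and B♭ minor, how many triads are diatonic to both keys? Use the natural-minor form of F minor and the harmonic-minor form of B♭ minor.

1

Diatonic triads of F minor (natural minor): Fm (i), Gdim (ii°), A♭ (III), B♭m (iv), Cm (v), D♭ (VI), E♭ (VII).
Diatonic triads of B♭ minor (harmonic minor): B♭m (i), Cdim (ii°), D♭aug (III+), E♭m (iv), F (V), G♭ (VI), Adim (vii°).
Matching root and quality in both lists: B♭m.
That gives 1 common triad.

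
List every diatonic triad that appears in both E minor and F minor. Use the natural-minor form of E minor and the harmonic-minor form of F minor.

Triads in E minor (natural minor): Em (i), F♯dim (ii°), G (III), Am (iv), Bm (v), C (VI), D (VII).
Triads in F minor (harmonic minor): Fm (i), Gdim (ii°), A♭aug (III+), B♭m (iv), C (V), D♭ (VI), Edim (vii°).
Shared triads with their functions: C (VI in E minor, V in F minor).

C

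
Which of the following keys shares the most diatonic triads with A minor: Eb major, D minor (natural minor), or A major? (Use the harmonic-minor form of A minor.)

D minor

Triads of A minor (harmonic minor): A minor (i), B diminished (ii°), C augmented (III+), D minor (iv), E major (V), F major (VI), G# diminished (vii°).
Eb major shares 0: none.
D minor (natural minor) shares 3: Am, Dm, F.
A major shares 2: E, G#dim.
The most common triads (3) are shared with D minor.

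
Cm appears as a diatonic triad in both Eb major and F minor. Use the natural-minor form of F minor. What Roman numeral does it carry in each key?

vi in Eb major; v in F minor

The scale of Eb major is Eb F G Ab Bb C D; C is degree 6, and the triad built there (C-Eb-G) is minor, so it is vi.
The scale of F minor (natural minor) is F G Ab Bb C Db Eb; C is degree 5, and the triad built there (C-Eb-G) is minor, so it is v.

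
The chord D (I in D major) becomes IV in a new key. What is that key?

The numeral IV denotes a major triad on scale degree 4. With D on degree 4, the tonic of the new key is A.
Degree 4 carries a major triad in major keys, so the destination is A major.
Check: the diatonic triads of A major are A (I), Bm (ii), C#m (iii), D (IV), E (V), F#m (vi), G#dim (vii°) — D is indeed IV.

A major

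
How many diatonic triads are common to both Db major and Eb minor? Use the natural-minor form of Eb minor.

4

Diatonic triads of Db major: Db (I), Ebm (ii), Fm (iii), Gb (IV), Ab (V), Bbm (vi), Cdim (vii°).
Diatonic triads of Eb minor (natural minor): Ebm (i), Fdim (ii°), Gb (III), Abm (iv), Bbm (v), Cb (VI), Db (VII).
Matching root and quality in both lists: Db, Ebm, Gb, Bbm.
That gives 4 common triads.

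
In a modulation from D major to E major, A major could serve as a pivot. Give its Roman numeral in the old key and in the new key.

V in D major; IV in E major

The scale of D major is D E F# G A B C#; A is degree 5, and the triad built there (A-C#-E) is major, so it is V.
The scale of E major is E F# G# A B C# D#; A is degree 4, and the triad built there (A-C#-E) is major, so it is IV.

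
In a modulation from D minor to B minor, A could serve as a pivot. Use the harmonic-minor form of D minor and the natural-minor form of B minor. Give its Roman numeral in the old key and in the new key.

The scale of D minor (harmonic minor) is D E F G A Bb C#; A is degree 5, and the triad built there (A-C#-E) is major, so it is V.
The scale of B minor (natural minor) is B C# D E F# G A; A is degree 7, and the triad built there (A-C#-E) is major, so it is VII.

V in D minor; VII in B minor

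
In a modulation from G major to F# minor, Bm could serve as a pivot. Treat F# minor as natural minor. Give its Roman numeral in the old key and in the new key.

iii in G major; iv in F# minor

The scale of G major is G A B C D E F#; B is degree 3, and the triad built there (B-D-F#) is minor, so it is iii.
The scale of F# minor (natural minor) is F# G# A B C# D E; B is degree 4, and the triad built there (B-D-F#) is minor, so it is iv.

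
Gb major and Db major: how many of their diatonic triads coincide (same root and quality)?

4

Diatonic triads of Gb major: Gb (I), Abm (ii), Bbm (iii), Cb (IV), Db (V), Ebm (vi), Fdim (vii°).
Diatonic triads of Db major: Db (I), Ebm (ii), Fm (iii), Gb (IV), Ab (V), Bbm (vi), Cdim (vii°).
Matching root and quality in both lists: Gb, Bbm, Db, Ebm.
That gives 4 common triads.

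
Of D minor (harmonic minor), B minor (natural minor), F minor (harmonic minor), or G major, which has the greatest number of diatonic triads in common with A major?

Triads of A major: A major (I), B minor (ii), C# minor (iii), D major (IV), E major (V), F# minor (vi), G# diminished (vii°).
D minor (harmonic minor) shares 1: A.
B minor (natural minor) shares 4: A, Bm, D, F#m.
F minor (harmonic minor) shares 0: none.
G major shares 2: Bm, D.
The most common triads (4) are shared with B minor.

B minor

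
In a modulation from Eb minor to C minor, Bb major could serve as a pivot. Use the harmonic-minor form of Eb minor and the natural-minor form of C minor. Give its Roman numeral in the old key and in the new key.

V in Eb minor; VII in C minor

The scale of Eb minor (harmonic minor) is Eb F Gb Ab Bb Cb D; Bb is degree 5, and the triad built there (Bb-D-F) is major, so it is V.
The scale of C minor (natural minor) is C D Eb F G Ab Bb; Bb is degree 7, and the triad built there (Bb-D-F) is major, so it is VII.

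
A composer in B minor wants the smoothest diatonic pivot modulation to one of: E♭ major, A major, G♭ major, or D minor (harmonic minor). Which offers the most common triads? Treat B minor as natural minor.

Triads of B minor (natural minor): Bm (i), C♯dim (ii°), D (III), Em (iv), F♯m (v), G (VI), A (VII).
E♭ major shares 0: none.
A major shares 4: Bm, D, F♯m, A.
G♭ major shares 0: none.
D minor (harmonic minor) shares 2: C♯dim, A.
The most common triads (4) are shared with A major.

A major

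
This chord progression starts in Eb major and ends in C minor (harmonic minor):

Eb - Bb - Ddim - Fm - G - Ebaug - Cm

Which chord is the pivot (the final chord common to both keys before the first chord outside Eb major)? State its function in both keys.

Chords diatonic to Eb major: Eb, Fm, Gm, Ab, Bb, Cm, Ddim.
Reading the progression, the first chord not in that set is G, so the modulation leaves Eb major there.
The chord immediately before G is Fm, which is diatonic to both keys: ii in Eb major and iv in C minor.

Fm — ii in Eb major, iv in C minor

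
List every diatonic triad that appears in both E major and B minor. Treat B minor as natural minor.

F#m, A

Triads in E major: E major (I), F# minor (ii), G# minor (iii), A major (IV), B major (V), C# minor (vi), D# diminished (vii°).
Triads in B minor (natural minor): B minor (i), C# diminished (ii°), D major (III), E minor (iv), F# minor (v), G major (VI), A major (VII).
Shared triads with their functions: F# minor (ii in E major, v in B minor); A major (IV in E major, VII in B minor).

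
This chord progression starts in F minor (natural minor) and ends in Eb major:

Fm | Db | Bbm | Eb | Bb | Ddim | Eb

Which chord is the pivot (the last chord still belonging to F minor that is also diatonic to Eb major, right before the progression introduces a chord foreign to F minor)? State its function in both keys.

Chords diatonic to F minor: Fm, Gdim, Ab, Bbm, Cm, Db, Eb.
Reading the progression, the first chord not in that set is Bb, so the modulation leaves F minor there.
The chord immediately before Bb is Eb, which is diatonic to both keys: VII in F minor and I in Eb major.

Eb — VII in F minor, I in Eb major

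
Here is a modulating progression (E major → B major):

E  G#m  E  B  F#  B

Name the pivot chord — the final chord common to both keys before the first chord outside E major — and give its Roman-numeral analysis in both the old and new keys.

Chords diatonic to E major: E, F#m, G#m, A, B, C#m, D#dim.
Reading the progression, the first chord not in that set is F#, so the modulation leaves E major there.
The chord immediately before F# is B, which is diatonic to both keys: V in E major and I in B major.

B — V in E major, I in B major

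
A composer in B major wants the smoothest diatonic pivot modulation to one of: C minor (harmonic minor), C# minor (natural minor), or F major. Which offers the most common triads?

Triads of B major: B major (I), C# minor (ii), D# minor (iii), E major (IV), F# major (V), G# minor (vi), A# diminished (vii°).
C minor (harmonic minor) shares 0: none.
C# minor (natural minor) shares 4: B, C#m, E, G#m.
F major shares 0: none.
The most common triads (4) are shared with C# minor.

C# minor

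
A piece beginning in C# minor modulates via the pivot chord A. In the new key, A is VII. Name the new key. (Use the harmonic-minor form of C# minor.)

B minor

The numeral VII denotes a major triad on scale degree 7. With A on degree 7, the tonic of the new key is B.
Degree 7 carries a major triad in natural-minor keys, so the destination is B minor.
Check: the diatonic triads of B minor (natural minor) are Bm (i), C#dim (ii°), D (III), Em (iv), F#m (v), G (VI), A (VII) — A is indeed VII.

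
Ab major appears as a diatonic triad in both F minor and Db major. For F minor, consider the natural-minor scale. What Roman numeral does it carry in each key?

III in F minor; V in Db major

The scale of F minor (natural minor) is F G Ab Bb C Db Eb; Ab is degree 3, and the triad built there (Ab-C-Eb) is major, so it is III.
The scale of Db major is Db Eb F Gb Ab Bb C; Ab is degree 5, and the triad built there (Ab-C-Eb) is major, so it is V.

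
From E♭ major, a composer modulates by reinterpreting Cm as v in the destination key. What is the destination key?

The numeral v denotes a minor triad on scale degree 5. With C on degree 5, the tonic of the new key is F.
Degree 5 carries a minor triad in natural-minor keys, so the destination is F minor.
Check: the diatonic triads of F minor (natural minor) are Fm (i), Gdim (ii°), A♭ (III), B♭m (iv), Cm (v), D♭ (VI), E♭ (VII) — Cm is indeed v.

F minor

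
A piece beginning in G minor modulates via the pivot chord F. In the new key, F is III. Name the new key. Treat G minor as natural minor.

The numeral III denotes a major triad on scale degree 3. With F on degree 3, the tonic of the new key is D.
Degree 3 carries a major triad in natural-minor keys, so the destination is D minor.
Check: the diatonic triads of D minor (natural minor) are Dm (i), Edim (ii°), F (III), Gm (iv), Am (v), B♭ (VI), C (VII) — F is indeed III.

D minor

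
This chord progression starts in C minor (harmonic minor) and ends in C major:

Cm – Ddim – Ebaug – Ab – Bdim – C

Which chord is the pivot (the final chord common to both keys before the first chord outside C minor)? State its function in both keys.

Bdim — vii° in C minor, vii° in C major

Chords diatonic to C minor: Cm, Ddim, Ebaug, Fm, G, Ab, Bdim.
Reading the progression, the first chord not in that set is C, so the modulation leaves C minor there.
The chord immediately before C is Bdim, which is diatonic to both keys: vii° in C minor and vii° in C major.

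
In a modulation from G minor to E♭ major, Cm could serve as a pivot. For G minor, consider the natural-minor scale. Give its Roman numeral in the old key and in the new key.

iv in G minor; vi in E♭ major

The scale of G minor (natural minor) is G A B♭ C D E♭ F; C is degree 4, and the triad built there (C-E♭-G) is minor, so it is iv.
The scale of E♭ major is E♭ F G A♭ B♭ C D; C is degree 6, and the triad built there (C-E♭-G) is minor, so it is vi.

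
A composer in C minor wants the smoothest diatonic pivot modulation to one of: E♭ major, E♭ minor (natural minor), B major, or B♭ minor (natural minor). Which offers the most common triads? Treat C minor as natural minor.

Triads of C minor (natural minor): Cm (i), Ddim (ii°), E♭ (III), Fm (iv), Gm (v), A♭ (VI), B♭ (VII).
E♭ major shares 7: Cm, Ddim, E♭, Fm, Gm, A♭, B♭.
E♭ minor (natural minor) shares 0: none.
B major shares 0: none.
B♭ minor (natural minor) shares 2: Fm, A♭.
The most common triads (7) are shared with E♭ major.

E♭ major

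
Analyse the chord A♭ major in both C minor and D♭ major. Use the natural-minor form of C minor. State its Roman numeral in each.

The scale of C minor (natural minor) is C D E♭ F G A♭ B♭; A♭ is degree 6, and the triad built there (A♭-C-E♭) is major, so it is VI.
The scale of D♭ major is D♭ E♭ F G♭ A♭ B♭ C; A♭ is degree 5, and the triad built there (A♭-C-E♭) is major, so it is V.

VI in C minor; V in D♭ major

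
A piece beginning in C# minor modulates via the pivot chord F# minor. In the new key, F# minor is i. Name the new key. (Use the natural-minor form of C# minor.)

F# minor

The numeral i denotes a minor triad on scale degree 1. With F# on degree 1, the tonic of the new key is F#.
Degree 1 carries a minor triad in minor keys, so the destination is F# minor.
Check: the diatonic triads of F# minor (natural minor) are F#m (i), G#dim (ii°), A (III), Bm (iv), C#m (v), D (VI), E (VII) — F# minor is indeed i.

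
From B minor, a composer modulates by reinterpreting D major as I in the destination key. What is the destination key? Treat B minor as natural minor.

D major

The numeral I denotes a major triad on scale degree 1. With D on degree 1, the tonic of the new key is D.
Degree 1 carries a major triad in major keys, so the destination is D major.
Check: the diatonic triads of D major are D (I), Em (ii), F#m (iii), G (IV), A (V), Bm (vi), C#dim (vii°) — D major is indeed I.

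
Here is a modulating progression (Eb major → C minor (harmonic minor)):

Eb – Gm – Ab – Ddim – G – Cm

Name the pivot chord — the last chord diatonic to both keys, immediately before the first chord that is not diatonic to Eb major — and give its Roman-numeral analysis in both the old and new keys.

Chords diatonic to Eb major: Eb, Fm, Gm, Ab, Bb, Cm, Ddim.
Reading the progression, the first chord not in that set is G, so the modulation leaves Eb major there.
The chord immediately before G is Ddim, which is diatonic to both keys: vii° in Eb major and ii° in C minor.

Ddim — vii° in Eb major, ii° in C minor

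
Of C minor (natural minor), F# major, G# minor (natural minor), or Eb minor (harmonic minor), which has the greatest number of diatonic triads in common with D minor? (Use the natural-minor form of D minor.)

C minor

Triads of D minor (natural minor): D minor (i), E diminished (ii°), F major (III), G minor (iv), A minor (v), Bb major (VI), C major (VII).
C minor (natural minor) shares 2: Gm, Bb.
F# major shares 0: none.
G# minor (natural minor) shares 0: none.
Eb minor (harmonic minor) shares 1: Bb.
The most common triads (2) are shared with C minor.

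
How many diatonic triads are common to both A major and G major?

Diatonic triads of A major: A (I), Bm (ii), C♯m (iii), D (IV), E (V), F♯m (vi), G♯dim (vii°).
Diatonic triads of G major: G (I), Am (ii), Bm (iii), C (IV), D (V), Em (vi), F♯dim (vii°).
Matching root and quality in both lists: Bm, D.
That gives 2 common triads.

2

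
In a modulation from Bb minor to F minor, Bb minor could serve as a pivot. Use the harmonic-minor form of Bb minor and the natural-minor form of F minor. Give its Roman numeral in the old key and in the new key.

i in Bb minor; iv in F minor

The scale of Bb minor (harmonic minor) is Bb C Db Eb F Gb A; Bb is degree 1, and the triad built there (Bb-Db-F) is minor, so it is i.
The scale of F minor (natural minor) is F G Ab Bb C Db Eb; Bb is degree 4, and the triad built there (Bb-Db-F) is minor, so it is iv.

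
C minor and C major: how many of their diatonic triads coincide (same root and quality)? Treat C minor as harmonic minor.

Diatonic triads of C minor (harmonic minor): Cm (i), Ddim (ii°), Ebaug (III+), Fm (iv), G (V), Ab (VI), Bdim (vii°).
Diatonic triads of C major: C (I), Dm (ii), Em (iii), F (IV), G (V), Am (vi), Bdim (vii°).
Matching root and quality in both lists: G, Bdim.
That gives 2 common triads.

2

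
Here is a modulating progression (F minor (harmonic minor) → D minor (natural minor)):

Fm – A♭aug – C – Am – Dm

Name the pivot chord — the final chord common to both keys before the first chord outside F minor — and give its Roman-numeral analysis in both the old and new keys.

Chords diatonic to F minor: Fm, Gdim, A♭aug, B♭m, C, D♭, Edim.
Reading the progression, the first chord not in that set is Am, so the modulation leaves F minor there.
The chord immediately before Am is C, which is diatonic to both keys: V in F minor and VII in D minor.

C — V in F minor, VII in D minor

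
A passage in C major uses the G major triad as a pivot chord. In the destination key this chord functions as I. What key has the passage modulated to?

The numeral I denotes a major triad on scale degree 1. With G on degree 1, the tonic of the new key is G.
Degree 1 carries a major triad in major keys, so the destination is G major.
Check: the diatonic triads of G major are G (I), Am (ii), Bm (iii), C (IV), D (V), Em (vi), F#dim (vii°) — G major is indeed I.

G major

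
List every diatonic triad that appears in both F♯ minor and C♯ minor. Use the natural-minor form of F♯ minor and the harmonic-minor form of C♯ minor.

F♯m, A, C♯m

Triads in F♯ minor (natural minor): F♯ minor (i), G♯ diminished (ii°), A major (III), B minor (iv), C♯ minor (v), D major (VI), E major (VII).
Triads in C♯ minor (harmonic minor): C♯ minor (i), D♯ diminished (ii°), E augmented (III+), F♯ minor (iv), G♯ major (V), A major (VI), B♯ diminished (vii°).
Shared triads with their functions: F♯ minor (i in F♯ minor, iv in C♯ minor); A major (III in F♯ minor, VI in C♯ minor); C♯ minor (v in F♯ minor, i in C♯ minor).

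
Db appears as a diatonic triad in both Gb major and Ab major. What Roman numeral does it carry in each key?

The scale of Gb major is Gb Ab Bb Cb Db Eb F; Db is degree 5, and the triad built there (Db-F-Ab) is major, so it is V.
The scale of Ab major is Ab Bb C Db Eb F G; Db is degree 4, and the triad built there (Db-F-Ab) is major, so it is IV.

V in Gb major; IV in Ab major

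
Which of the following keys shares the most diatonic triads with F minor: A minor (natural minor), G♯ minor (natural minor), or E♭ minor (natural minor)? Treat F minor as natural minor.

E♭ minor

Triads of F minor (natural minor): F minor (i), G diminished (ii°), A♭ major (III), B♭ minor (iv), C minor (v), D♭ major (VI), E♭ major (VII).
A minor (natural minor) shares 0: none.
G♯ minor (natural minor) shares 0: none.
E♭ minor (natural minor) shares 2: B♭m, D♭.
The most common triads (2) are shared with E♭ minor.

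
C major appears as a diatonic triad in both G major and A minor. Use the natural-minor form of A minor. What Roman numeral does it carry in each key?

IV in G major; III in A minor

The scale of G major is G A B C D E F#; C is degree 4, and the triad built there (C-E-G) is major, so it is IV.
The scale of A minor (natural minor) is A B C D E F G; C is degree 3, and the triad built there (C-E-G) is major, so it is III.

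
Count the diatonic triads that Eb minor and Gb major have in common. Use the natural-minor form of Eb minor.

Diatonic triads of Eb minor (natural minor): Eb minor (i), F diminished (ii°), Gb major (III), Ab minor (iv), Bb minor (v), Cb major (VI), Db major (VII).
Diatonic triads of Gb major: Gb major (I), Ab minor (ii), Bb minor (iii), Cb major (IV), Db major (V), Eb minor (vi), F diminished (vii°).
Matching root and quality in both lists: Eb minor, F diminished, Gb major, Ab minor, Bb minor, Cb major, Db major.
That gives 7 common triads.

7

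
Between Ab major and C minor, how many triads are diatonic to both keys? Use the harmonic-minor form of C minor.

3

Diatonic triads of Ab major: Ab (I), Bbm (ii), Cm (iii), Db (IV), Eb (V), Fm (vi), Gdim (vii°).
Diatonic triads of C minor (harmonic minor): Cm (i), Ddim (ii°), Ebaug (III+), Fm (iv), G (V), Ab (VI), Bdim (vii°).
Matching root and quality in both lists: Ab, Cm, Fm.
That gives 3 common triads.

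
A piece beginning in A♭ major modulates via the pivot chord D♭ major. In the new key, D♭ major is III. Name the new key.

B♭ minor

The numeral III denotes a major triad on scale degree 3. With D♭ on degree 3, the tonic of the new key is B♭.
Degree 3 carries a major triad in natural-minor keys, so the destination is B♭ minor.
Check: the diatonic triads of B♭ minor (natural minor) are B♭m (i), Cdim (ii°), D♭ (III), E♭m (iv), Fm (v), G♭ (VI), A♭ (VII) — D♭ major is indeed III.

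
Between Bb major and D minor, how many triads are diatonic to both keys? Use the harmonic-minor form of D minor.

Diatonic triads of Bb major: Bb (I), Cm (ii), Dm (iii), Eb (IV), F (V), Gm (vi), Adim (vii°).
Diatonic triads of D minor (harmonic minor): Dm (i), Edim (ii°), Faug (III+), Gm (iv), A (V), Bb (VI), C#dim (vii°).
Matching root and quality in both lists: Bb, Dm, Gm.
That gives 3 common triads.

3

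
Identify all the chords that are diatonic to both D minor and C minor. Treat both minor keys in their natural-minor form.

Gm, Bb

Triads in D minor (natural minor): Dm (i), Edim (ii°), F (III), Gm (iv), Am (v), Bb (VI), C (VII).
Triads in C minor (natural minor): Cm (i), Ddim (ii°), Eb (III), Fm (iv), Gm (v), Ab (VI), Bb (VII).
Shared triads with their functions: Gm (iv in D minor, v in C minor); Bb (VI in D minor, VII in C minor).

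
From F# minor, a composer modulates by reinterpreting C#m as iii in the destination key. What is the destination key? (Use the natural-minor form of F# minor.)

The numeral iii denotes a minor triad on scale degree 3. With C# on degree 3, the tonic of the new key is A.
Degree 3 carries a minor triad in major keys, so the destination is A major.
Check: the diatonic triads of A major are A (I), Bm (ii), C#m (iii), D (IV), E (V), F#m (vi), G#dim (vii°) — C#m is indeed iii.

A major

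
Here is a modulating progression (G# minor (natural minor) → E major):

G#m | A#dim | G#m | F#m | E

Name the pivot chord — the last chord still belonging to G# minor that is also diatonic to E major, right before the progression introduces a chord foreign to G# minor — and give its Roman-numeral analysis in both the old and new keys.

G#m — i in G# minor, iii in E major

Chords diatonic to G# minor: G#m, A#dim, B, C#m, D#m, E, F#.
Reading the progression, the first chord not in that set is F#m, so the modulation leaves G# minor there.
The chord immediately before F#m is G#m, which is diatonic to both keys: i in G# minor and iii in E major.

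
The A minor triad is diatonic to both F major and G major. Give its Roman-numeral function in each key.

The scale of F major is F G A Bb C D E; A is degree 3, and the triad built there (A-C-E) is minor, so it is iii.
The scale of G major is G A B C D E F#; A is degree 2, and the triad built there (A-C-E) is minor, so it is ii.

iii in F major; ii in G major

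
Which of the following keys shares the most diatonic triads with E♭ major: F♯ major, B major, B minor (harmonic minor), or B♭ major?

Triads of E♭ major: E♭ major (I), F minor (ii), G minor (iii), A♭ major (IV), B♭ major (V), C minor (vi), D diminished (vii°).
F♯ major shares 0: none.
B major shares 0: none.
B minor (harmonic minor) shares 0: none.
B♭ major shares 4: E♭, Gm, B♭, Cm.
The most common triads (4) are shared with B♭ major.

B♭ major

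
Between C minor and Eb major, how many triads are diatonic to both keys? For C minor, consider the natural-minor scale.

7

Diatonic triads of C minor (natural minor): Cm (i), Ddim (ii°), Eb (III), Fm (iv), Gm (v), Ab (VI), Bb (VII).
Diatonic triads of Eb major: Eb (I), Fm (ii), Gm (iii), Ab (IV), Bb (V), Cm (vi), Ddim (vii°).
Matching root and quality in both lists: Cm, Ddim, Eb, Fm, Gm, Ab, Bb.
That gives 7 common triads.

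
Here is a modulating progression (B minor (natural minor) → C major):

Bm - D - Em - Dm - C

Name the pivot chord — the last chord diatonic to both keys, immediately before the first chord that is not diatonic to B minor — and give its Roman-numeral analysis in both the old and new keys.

Em — iv in B minor, iii in C major

Chords diatonic to B minor: Bm, C#dim, D, Em, F#m, G, A.
Reading the progression, the first chord not in that set is Dm, so the modulation leaves B minor there.
The chord immediately before Dm is Em, which is diatonic to both keys: iv in B minor and iii in C major.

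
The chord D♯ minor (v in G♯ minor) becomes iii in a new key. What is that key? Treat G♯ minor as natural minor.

The numeral iii denotes a minor triad on scale degree 3. With D♯ on degree 3, the tonic of the new key is B.
Degree 3 carries a minor triad in major keys, so the destination is B major.
Check: the diatonic triads of B major are B (I), C♯m (ii), D♯m (iii), E (IV), F♯ (V), G♯m (vi), A♯dim (vii°) — D♯ minor is indeed iii.

B major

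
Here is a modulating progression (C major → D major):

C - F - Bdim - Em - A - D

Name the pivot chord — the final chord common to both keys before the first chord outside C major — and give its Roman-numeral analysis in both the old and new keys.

Em — iii in C major, ii in D major

Chords diatonic to C major: C, Dm, Em, F, G, Am, Bdim.
Reading the progression, the first chord not in that set is A, so the modulation leaves C major there.
The chord immediately before A is Em, which is diatonic to both keys: iii in C major and ii in D major.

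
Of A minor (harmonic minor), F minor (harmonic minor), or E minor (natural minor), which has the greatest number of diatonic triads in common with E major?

Triads of E major: E (I), F#m (ii), G#m (iii), A (IV), B (V), C#m (vi), D#dim (vii°).
A minor (harmonic minor) shares 1: E.
F minor (harmonic minor) shares 0: none.
E minor (natural minor) shares 0: none.
The most common triads (1) are shared with A minor.

A minor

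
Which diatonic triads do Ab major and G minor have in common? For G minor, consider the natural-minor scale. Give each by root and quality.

Triads in Ab major: Ab (I), Bbm (ii), Cm (iii), Db (IV), Eb (V), Fm (vi), Gdim (vii°).
Triads in G minor (natural minor): Gm (i), Adim (ii°), Bb (III), Cm (iv), Dm (v), Eb (VI), F (VII).
Shared triads with their functions: Cm (iii in Ab major, iv in G minor); Eb (V in Ab major, VI in G minor).

Cm, Eb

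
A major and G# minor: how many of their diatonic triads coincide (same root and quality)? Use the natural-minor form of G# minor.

Diatonic triads of A major: A (I), Bm (ii), C#m (iii), D (IV), E (V), F#m (vi), G#dim (vii°).
Diatonic triads of G# minor (natural minor): G#m (i), A#dim (ii°), B (III), C#m (iv), D#m (v), E (VI), F# (VII).
Matching root and quality in both lists: C#m, E.
That gives 2 common triads.

2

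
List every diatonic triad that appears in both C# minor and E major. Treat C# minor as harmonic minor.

C#m, D#dim, F#m, A

Triads in C# minor (harmonic minor): C#m (i), D#dim (ii°), Eaug (III+), F#m (iv), G# (V), A (VI), B#dim (vii°).
Triads in E major: E (I), F#m (ii), G#m (iii), A (IV), B (V), C#m (vi), D#dim (vii°).
Shared triads with their functions: C#m (i in C# minor, vi in E major); D#dim (ii° in C# minor, vii° in E major); F#m (iv in C# minor, ii in E major); A (VI in C# minor, IV in E major).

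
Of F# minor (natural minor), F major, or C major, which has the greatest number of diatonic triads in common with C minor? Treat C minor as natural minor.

Triads of C minor (natural minor): Cm (i), Ddim (ii°), Eb (III), Fm (iv), Gm (v), Ab (VI), Bb (VII).
F# minor (natural minor) shares 0: none.
F major shares 2: Gm, Bb.
C major shares 0: none.
The most common triads (2) are shared with F major.

F major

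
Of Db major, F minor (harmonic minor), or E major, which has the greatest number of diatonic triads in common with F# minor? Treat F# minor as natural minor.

Triads of F# minor (natural minor): F#m (i), G#dim (ii°), A (III), Bm (iv), C#m (v), D (VI), E (VII).
Db major shares 0: none.
F minor (harmonic minor) shares 0: none.
E major shares 4: F#m, A, C#m, E.
The most common triads (4) are shared with E major.

E major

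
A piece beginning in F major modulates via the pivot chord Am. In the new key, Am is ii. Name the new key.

G major

The numeral ii denotes a minor triad on scale degree 2. With A on degree 2, the tonic of the new key is G.
Degree 2 carries a minor triad in major keys, so the destination is G major.
Check: the diatonic triads of G major are G (I), Am (ii), Bm (iii), C (IV), D (V), Em (vi), F#dim (vii°) — Am is indeed ii.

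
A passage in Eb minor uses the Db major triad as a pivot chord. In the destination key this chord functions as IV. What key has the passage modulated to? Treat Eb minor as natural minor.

Ab major

The numeral IV denotes a major triad on scale degree 4. With Db on degree 4, the tonic of the new key is Ab.
Degree 4 carries a major triad in major keys, so the destination is Ab major.
Check: the diatonic triads of Ab major are Ab (I), Bbm (ii), Cm (iii), Db (IV), Eb (V), Fm (vi), Gdim (vii°) — Db major is indeed IV.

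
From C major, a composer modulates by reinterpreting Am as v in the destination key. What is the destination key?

The numeral v denotes a minor triad on scale degree 5. With A on degree 5, the tonic of the new key is D.
Degree 5 carries a minor triad in natural-minor keys, so the destination is D minor.
Check: the diatonic triads of D minor (natural minor) are Dm (i), Edim (ii°), F (III), Gm (iv), Am (v), Bb (VI), C (VII) — Am is indeed v.

D minor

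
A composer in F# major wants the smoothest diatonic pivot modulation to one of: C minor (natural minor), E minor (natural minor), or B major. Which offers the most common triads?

Triads of F# major: F# major (I), G# minor (ii), A# minor (iii), B major (IV), C# major (V), D# minor (vi), E# diminished (vii°).
C minor (natural minor) shares 0: none.
E minor (natural minor) shares 0: none.
B major shares 4: F#, G#m, B, D#m.
The most common triads (4) are shared with B major.

B major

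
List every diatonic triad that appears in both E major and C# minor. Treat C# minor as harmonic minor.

Triads in E major: E (I), F#m (ii), G#m (iii), A (IV), B (V), C#m (vi), D#dim (vii°).
Triads in C# minor (harmonic minor): C#m (i), D#dim (ii°), Eaug (III+), F#m (iv), G# (V), A (VI), B#dim (vii°).
Shared triads with their functions: F#m (ii in E major, iv in C# minor); A (IV in E major, VI in C# minor); C#m (vi in E major, i in C# minor); D#dim (vii° in E major, ii° in C# minor).

F#m, A, C#m, D#dim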